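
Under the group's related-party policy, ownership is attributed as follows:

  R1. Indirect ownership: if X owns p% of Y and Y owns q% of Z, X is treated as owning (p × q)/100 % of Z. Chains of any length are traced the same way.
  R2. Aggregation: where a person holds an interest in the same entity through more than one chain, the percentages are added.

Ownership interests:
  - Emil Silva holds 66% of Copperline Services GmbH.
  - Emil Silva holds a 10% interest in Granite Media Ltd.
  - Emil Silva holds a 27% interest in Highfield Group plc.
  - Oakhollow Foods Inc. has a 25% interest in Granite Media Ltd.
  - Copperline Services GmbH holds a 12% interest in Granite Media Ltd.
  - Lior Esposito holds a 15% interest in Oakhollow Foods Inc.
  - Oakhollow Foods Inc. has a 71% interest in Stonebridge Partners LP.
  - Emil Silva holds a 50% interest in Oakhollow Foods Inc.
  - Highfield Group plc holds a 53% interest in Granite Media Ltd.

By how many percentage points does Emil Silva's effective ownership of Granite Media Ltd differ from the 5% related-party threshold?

39.73

Chain via Highfield Group plc (R1): 27% × 53% = 14.31% of Granite Media Ltd.
Chain via Copperline Services GmbH (R1): 66% × 12% = 7.92% of Granite Media Ltd.
Chain via Oakhollow Foods Inc. (R1): 50% × 25% = 12.5% of Granite Media Ltd.
Direct interest in Granite Media Ltd: 10%.
Aggregating (R2): 14.31% + 7.92% + 12.5% + 10% = 44.73%.
44.73% exceeds the 5% threshold by 39.73 percentage points.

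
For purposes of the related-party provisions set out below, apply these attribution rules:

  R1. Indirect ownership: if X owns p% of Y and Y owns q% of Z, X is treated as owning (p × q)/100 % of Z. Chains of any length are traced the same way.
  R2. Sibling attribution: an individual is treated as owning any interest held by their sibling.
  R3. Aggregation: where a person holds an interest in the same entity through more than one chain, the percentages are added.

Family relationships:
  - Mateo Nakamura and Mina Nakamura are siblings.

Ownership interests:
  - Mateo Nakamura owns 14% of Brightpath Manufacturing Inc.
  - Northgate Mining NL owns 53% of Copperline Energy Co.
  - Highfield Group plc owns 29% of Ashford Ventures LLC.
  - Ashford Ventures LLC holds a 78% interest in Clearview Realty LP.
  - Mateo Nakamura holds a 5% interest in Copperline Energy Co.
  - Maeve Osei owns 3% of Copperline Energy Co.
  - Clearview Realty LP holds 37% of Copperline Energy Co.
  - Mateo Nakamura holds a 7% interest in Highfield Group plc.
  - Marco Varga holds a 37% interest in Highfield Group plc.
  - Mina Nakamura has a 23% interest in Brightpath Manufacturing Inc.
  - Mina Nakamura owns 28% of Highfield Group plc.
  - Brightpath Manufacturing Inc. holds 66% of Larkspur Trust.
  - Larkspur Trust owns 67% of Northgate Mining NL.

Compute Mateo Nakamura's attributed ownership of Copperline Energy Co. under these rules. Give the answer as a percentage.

By sibling attribution (R2), Mateo Nakamura is treated as also owning Mina Nakamura's interest in Highfield Group plc, giving 7% + 28% = 35%.
By sibling attribution (R2), Mateo Nakamura is treated as also owning Mina Nakamura's interest in Brightpath Manufacturing Inc, giving 14% + 23% = 37%.
Chain via Highfield Group plc → Ashford Ventures LLC → Clearview Realty LP (R1): 35% × 29% × 78% × 37% = 2.92929% of Copperline Energy Co.
Chain via Brightpath Manufacturing Inc. → Larkspur Trust → Northgate Mining NL (R1): 37% × 66% × 67% × 53% = 8.671542% of Copperline Energy Co.
Direct interest in Copperline Energy Co: 5%.
Aggregating (R3): 2.92929% + 8.671542% + 5% = 16.600832%.

16.600832%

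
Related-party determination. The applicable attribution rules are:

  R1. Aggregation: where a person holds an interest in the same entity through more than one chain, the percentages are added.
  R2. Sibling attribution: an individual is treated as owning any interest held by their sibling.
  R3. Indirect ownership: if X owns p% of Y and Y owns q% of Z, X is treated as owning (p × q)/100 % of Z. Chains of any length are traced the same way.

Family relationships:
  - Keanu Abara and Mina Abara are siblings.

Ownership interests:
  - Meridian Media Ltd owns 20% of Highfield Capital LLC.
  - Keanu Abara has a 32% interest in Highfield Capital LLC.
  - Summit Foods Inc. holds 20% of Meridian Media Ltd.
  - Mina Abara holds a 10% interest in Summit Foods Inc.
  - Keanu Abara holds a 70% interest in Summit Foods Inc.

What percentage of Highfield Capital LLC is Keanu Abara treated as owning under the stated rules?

By sibling attribution (R2), Keanu Abara is treated as also owning Mina Abara's interest in Summit Foods Inc, giving 70% + 10% = 80%.
Chain via Summit Foods Inc. → Meridian Media Ltd (R3): 80% × 20% × 20% = 3.2% of Highfield Capital LLC.
Direct interest in Highfield Capital LLC: 32%.
Aggregating (R1): 3.2% + 32% = 35.2%.

35.2%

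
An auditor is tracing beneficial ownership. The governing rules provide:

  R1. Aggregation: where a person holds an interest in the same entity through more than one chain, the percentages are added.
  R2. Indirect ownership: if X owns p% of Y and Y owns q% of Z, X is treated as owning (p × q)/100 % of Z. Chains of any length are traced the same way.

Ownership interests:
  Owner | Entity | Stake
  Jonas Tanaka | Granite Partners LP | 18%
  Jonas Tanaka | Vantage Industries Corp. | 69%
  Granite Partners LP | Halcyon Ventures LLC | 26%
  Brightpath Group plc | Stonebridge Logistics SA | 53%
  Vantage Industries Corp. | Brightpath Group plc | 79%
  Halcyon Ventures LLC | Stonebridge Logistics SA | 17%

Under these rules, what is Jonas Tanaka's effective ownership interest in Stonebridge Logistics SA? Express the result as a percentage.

Chain via Vantage Industries Corp. → Brightpath Group plc (R2): 69% × 79% × 53% = 28.8903% of Stonebridge Logistics SA.
Chain via Granite Partners LP → Halcyon Ventures LLC (R2): 18% × 26% × 17% = 0.7956% of Stonebridge Logistics SA.
Aggregating (R1): 28.8903% + 0.7956% = 29.6859%.

29.6859%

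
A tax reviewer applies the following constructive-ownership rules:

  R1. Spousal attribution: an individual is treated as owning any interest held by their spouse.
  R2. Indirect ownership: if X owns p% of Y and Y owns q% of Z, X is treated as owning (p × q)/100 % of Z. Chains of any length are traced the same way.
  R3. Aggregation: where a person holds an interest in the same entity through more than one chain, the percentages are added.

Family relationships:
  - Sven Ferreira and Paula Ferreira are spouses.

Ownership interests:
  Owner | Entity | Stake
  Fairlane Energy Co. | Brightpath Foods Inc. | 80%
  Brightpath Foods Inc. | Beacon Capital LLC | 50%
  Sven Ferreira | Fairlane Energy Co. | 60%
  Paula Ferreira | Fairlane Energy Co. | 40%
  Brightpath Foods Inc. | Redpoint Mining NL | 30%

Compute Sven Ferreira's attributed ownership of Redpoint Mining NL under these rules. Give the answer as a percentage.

24%

By spousal attribution (R1), Sven Ferreira is treated as also owning Paula Ferreira's interest in Fairlane Energy Co, giving 60% + 40% = 100%.
Chain via Fairlane Energy Co. → Brightpath Foods Inc. (R2): 100% × 80% × 30% = 24% of Redpoint Mining NL.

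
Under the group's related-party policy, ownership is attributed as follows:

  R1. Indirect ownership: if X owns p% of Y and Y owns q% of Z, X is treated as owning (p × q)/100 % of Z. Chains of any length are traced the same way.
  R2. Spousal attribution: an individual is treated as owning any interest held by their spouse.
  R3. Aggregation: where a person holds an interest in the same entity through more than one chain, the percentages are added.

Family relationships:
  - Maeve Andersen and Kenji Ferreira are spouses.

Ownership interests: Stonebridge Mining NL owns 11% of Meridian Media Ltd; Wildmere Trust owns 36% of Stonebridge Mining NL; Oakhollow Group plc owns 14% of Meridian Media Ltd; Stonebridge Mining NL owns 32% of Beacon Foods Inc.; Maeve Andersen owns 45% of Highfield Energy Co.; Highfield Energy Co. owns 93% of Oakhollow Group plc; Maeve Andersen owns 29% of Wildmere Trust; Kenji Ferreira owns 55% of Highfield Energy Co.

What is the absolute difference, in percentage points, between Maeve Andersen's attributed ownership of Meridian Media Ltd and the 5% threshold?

9.1684

By spousal attribution (R2), Maeve Andersen is treated as also owning Kenji Ferreira's interest in Highfield Energy Co, giving 45% + 55% = 100%.
Chain via Highfield Energy Co. → Oakhollow Group plc (R1): 100% × 93% × 14% = 13.02% of Meridian Media Ltd.
Chain via Wildmere Trust → Stonebridge Mining NL (R1): 29% × 36% × 11% = 1.1484% of Meridian Media Ltd.
Aggregating (R3): 13.02% + 1.1484% = 14.1684%.
14.1684% exceeds the 5% threshold by 9.1684 percentage points.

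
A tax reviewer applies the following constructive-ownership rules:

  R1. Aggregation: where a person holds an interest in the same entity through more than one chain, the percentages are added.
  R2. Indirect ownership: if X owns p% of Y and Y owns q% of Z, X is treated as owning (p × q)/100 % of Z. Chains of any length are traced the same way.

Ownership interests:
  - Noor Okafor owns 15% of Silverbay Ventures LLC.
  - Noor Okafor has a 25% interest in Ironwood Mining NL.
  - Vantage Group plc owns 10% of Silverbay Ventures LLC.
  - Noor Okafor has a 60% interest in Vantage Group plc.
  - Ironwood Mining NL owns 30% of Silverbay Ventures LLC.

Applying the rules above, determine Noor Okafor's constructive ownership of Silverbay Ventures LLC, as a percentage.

Chain via Vantage Group plc (R2): 60% × 10% = 6% of Silverbay Ventures LLC.
Chain via Ironwood Mining NL (R2): 25% × 30% = 7.5% of Silverbay Ventures LLC.
Direct interest in Silverbay Ventures LLC: 15%.
Aggregating (R1): 6% + 7.5% + 15% = 28.5%.

28.5%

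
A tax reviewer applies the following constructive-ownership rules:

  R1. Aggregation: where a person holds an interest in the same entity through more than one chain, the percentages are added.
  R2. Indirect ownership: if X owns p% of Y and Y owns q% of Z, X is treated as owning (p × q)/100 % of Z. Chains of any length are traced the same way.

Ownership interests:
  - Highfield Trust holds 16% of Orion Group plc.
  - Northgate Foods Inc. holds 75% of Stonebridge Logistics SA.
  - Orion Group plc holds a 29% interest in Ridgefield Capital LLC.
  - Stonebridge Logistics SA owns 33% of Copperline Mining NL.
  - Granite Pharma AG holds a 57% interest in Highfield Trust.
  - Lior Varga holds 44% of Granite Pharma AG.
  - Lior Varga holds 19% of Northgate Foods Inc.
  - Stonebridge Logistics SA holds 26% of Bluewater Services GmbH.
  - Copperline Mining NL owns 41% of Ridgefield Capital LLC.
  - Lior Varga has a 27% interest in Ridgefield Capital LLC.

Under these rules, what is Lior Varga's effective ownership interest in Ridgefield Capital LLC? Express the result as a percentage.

Chain via Northgate Foods Inc. → Stonebridge Logistics SA → Copperline Mining NL (R2): 19% × 75% × 33% × 41% = 1.928025% of Ridgefield Capital LLC.
Chain via Granite Pharma AG → Highfield Trust → Orion Group plc (R2): 44% × 57% × 16% × 29% = 1.163712% of Ridgefield Capital LLC.
Direct interest in Ridgefield Capital LLC: 27%.
Aggregating (R1): 1.928025% + 1.163712% + 27% = 30.091737%.

30.091737%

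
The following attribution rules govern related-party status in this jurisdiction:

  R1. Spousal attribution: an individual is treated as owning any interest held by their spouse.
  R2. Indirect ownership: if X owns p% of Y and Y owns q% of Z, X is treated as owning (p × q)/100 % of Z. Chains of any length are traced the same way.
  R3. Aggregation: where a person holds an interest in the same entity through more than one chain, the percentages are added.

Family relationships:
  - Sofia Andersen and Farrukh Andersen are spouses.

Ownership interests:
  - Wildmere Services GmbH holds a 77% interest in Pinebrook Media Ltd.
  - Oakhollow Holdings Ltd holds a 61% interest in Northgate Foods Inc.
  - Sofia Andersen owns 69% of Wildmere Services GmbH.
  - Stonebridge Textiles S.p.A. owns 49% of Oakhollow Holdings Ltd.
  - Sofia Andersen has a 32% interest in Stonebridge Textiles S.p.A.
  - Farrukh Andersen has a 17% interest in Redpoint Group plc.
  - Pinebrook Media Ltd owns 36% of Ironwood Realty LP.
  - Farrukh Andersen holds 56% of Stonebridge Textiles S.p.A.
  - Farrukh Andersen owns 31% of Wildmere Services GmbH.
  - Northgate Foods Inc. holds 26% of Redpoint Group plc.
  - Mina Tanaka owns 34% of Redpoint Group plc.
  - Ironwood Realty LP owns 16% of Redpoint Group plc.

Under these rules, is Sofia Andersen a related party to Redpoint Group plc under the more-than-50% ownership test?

No

By spousal attribution (R1), Sofia Andersen is treated as also owning Farrukh Andersen's interest in Stonebridge Textiles S.p.A, giving 32% + 56% = 88%.
By spousal attribution (R1), Sofia Andersen is treated as also owning Farrukh Andersen's interest in Wildmere Services GmbH, giving 69% + 31% = 100%.
By spousal attribution (R1), Sofia Andersen is treated as owning Farrukh Andersen's 17% interest in Redpoint Group plc.
Chain via Stonebridge Textiles S.p.A. → Oakhollow Holdings Ltd → Northgate Foods Inc. (R2): 88% × 49% × 61% × 26% = 6.838832% of Redpoint Group plc.
Chain via Wildmere Services GmbH → Pinebrook Media Ltd → Ironwood Realty LP (R2): 100% × 77% × 36% × 16% = 4.4352% of Redpoint Group plc.
Direct interest in Redpoint Group plc: 17%.
Aggregating (R3): 6.838832% + 4.4352% + 17% = 28.274032%.
28.274032% does not exceed the 50% threshold, so Sofia is not a related party to Redpoint Group plc.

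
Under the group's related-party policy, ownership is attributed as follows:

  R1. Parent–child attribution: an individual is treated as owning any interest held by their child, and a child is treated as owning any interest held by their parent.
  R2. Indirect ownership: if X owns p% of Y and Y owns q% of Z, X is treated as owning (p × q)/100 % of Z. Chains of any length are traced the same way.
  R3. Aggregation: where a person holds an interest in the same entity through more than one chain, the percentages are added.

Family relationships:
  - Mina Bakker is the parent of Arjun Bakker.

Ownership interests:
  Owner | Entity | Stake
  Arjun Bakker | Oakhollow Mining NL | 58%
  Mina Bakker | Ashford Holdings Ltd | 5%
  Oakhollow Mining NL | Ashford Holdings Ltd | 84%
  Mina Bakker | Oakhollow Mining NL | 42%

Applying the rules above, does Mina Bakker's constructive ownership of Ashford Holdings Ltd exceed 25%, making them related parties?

By parent–child attribution (R1), Mina Bakker is treated as also owning Arjun Bakker's interest in Oakhollow Mining NL, giving 42% + 58% = 100%.
Chain via Oakhollow Mining NL (R2): 100% × 84% = 84% of Ashford Holdings Ltd.
Direct interest in Ashford Holdings Ltd: 5%.
Aggregating (R3): 84% + 5% = 89%.
89% exceeds the 25% threshold, so Mina is a related party to Ashford Holdings Ltd.

Yes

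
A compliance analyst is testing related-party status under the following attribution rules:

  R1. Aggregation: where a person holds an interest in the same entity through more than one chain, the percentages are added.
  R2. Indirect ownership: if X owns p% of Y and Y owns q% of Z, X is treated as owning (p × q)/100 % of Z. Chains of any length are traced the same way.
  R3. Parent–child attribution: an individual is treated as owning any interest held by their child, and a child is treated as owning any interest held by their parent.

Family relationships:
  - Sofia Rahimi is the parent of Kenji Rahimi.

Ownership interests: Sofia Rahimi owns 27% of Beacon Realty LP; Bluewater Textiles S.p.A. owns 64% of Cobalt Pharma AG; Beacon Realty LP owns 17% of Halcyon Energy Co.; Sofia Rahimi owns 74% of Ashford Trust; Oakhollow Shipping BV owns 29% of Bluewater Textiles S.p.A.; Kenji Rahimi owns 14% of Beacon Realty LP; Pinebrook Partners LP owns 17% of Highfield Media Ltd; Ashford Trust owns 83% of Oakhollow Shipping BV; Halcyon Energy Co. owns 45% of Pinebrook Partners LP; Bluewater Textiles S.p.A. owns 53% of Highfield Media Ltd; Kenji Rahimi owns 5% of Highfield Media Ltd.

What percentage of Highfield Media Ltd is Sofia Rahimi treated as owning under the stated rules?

By parent–child attribution (R3), Sofia Rahimi is treated as also owning Kenji Rahimi's interest in Beacon Realty LP, giving 27% + 14% = 41%.
By parent–child attribution (R3), Sofia Rahimi is treated as owning Kenji Rahimi's 5% interest in Highfield Media Ltd.
Chain via Beacon Realty LP → Halcyon Energy Co. → Pinebrook Partners LP (R2): 41% × 17% × 45% × 17% = 0.533205% of Highfield Media Ltd.
Chain via Ashford Trust → Oakhollow Shipping BV → Bluewater Textiles S.p.A. (R2): 74% × 83% × 29% × 53% = 9.440254% of Highfield Media Ltd.
Direct interest in Highfield Media Ltd: 5%.
Aggregating (R1): 0.533205% + 9.440254% + 5% = 14.973459%.

14.973459%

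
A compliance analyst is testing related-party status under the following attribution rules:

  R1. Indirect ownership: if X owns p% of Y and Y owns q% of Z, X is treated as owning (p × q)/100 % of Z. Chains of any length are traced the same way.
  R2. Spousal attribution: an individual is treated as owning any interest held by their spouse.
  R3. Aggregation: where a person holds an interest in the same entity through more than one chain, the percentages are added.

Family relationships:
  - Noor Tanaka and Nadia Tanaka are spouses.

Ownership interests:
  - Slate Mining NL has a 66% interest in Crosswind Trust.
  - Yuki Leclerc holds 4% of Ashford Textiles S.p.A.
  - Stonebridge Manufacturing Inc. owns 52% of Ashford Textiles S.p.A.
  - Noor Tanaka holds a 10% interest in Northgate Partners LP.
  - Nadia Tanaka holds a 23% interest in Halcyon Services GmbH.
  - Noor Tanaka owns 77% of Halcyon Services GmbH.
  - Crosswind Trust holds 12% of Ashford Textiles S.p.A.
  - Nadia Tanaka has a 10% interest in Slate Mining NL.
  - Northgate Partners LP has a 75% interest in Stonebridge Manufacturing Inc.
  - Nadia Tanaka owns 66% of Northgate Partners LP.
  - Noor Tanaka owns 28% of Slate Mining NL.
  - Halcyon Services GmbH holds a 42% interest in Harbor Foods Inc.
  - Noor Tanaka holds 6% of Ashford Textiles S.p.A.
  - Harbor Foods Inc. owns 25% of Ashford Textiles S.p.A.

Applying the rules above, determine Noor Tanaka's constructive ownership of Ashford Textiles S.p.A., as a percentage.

By spousal attribution (R2), Noor Tanaka is treated as also owning Nadia Tanaka's interest in Slate Mining NL, giving 28% + 10% = 38%.
By spousal attribution (R2), Noor Tanaka is treated as also owning Nadia Tanaka's interest in Halcyon Services GmbH, giving 77% + 23% = 100%.
By spousal attribution (R2), Noor Tanaka is treated as also owning Nadia Tanaka's interest in Northgate Partners LP, giving 10% + 66% = 76%.
Chain via Slate Mining NL → Crosswind Trust (R1): 38% × 66% × 12% = 3.0096% of Ashford Textiles S.p.A.
Chain via Halcyon Services GmbH → Harbor Foods Inc. (R1): 100% × 42% × 25% = 10.5% of Ashford Textiles S.p.A.
Chain via Northgate Partners LP → Stonebridge Manufacturing Inc. (R1): 76% × 75% × 52% = 29.64% of Ashford Textiles S.p.A.
Direct interest in Ashford Textiles S.p.A: 6%.
Aggregating (R3): 3.0096% + 10.5% + 29.64% + 6% = 49.1496%.

49.1496%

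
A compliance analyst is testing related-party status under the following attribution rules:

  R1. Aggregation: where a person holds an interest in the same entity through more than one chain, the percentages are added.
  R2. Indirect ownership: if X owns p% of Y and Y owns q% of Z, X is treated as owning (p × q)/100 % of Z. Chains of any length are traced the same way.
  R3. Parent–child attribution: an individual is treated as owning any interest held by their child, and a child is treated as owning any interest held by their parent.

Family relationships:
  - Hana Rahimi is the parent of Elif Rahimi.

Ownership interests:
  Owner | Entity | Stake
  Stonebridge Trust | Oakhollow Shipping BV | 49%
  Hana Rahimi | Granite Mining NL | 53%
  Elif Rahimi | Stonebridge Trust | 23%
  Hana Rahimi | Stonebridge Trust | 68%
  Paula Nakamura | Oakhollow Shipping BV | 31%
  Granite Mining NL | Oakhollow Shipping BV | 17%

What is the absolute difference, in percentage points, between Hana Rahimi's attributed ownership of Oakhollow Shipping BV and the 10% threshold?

By parent–child attribution (R3), Hana Rahimi is treated as also owning Elif Rahimi's interest in Stonebridge Trust, giving 68% + 23% = 91%.
Chain via Granite Mining NL (R2): 53% × 17% = 9.01% of Oakhollow Shipping BV.
Chain via Stonebridge Trust (R2): 91% × 49% = 44.59% of Oakhollow Shipping BV.
Aggregating (R1): 9.01% + 44.59% = 53.6%.
53.6% exceeds the 10% threshold by 43.6 percentage points.

43.6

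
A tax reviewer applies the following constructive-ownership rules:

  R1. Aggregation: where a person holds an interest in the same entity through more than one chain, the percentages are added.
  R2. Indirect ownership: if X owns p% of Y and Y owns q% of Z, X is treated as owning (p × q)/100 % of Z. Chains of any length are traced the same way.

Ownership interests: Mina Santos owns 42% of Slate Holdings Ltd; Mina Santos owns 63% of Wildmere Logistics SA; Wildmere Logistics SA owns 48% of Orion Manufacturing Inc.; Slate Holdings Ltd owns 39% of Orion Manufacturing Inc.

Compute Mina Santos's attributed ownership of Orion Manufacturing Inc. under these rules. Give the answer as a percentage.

Chain via Slate Holdings Ltd (R2): 42% × 39% = 16.38% of Orion Manufacturing Inc.
Chain via Wildmere Logistics SA (R2): 63% × 48% = 30.24% of Orion Manufacturing Inc.
Aggregating (R1): 16.38% + 30.24% = 46.62%.

46.62%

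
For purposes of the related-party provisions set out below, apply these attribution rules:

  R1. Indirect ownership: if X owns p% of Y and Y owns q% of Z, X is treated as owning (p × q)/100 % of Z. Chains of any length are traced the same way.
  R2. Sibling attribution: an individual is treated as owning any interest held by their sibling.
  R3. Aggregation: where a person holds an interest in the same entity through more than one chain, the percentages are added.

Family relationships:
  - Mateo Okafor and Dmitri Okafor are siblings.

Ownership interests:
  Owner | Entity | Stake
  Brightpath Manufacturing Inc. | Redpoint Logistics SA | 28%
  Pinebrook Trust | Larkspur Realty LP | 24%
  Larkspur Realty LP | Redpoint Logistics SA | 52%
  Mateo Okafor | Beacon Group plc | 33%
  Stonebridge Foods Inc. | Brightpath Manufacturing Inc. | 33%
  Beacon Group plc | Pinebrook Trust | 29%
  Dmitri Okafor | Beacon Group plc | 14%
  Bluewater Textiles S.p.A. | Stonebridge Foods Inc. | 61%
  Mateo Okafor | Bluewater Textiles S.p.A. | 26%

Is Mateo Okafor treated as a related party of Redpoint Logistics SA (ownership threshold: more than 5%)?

No

By sibling attribution (R2), Mateo Okafor is treated as also owning Dmitri Okafor's interest in Beacon Group plc, giving 33% + 14% = 47%.
Chain via Bluewater Textiles S.p.A. → Stonebridge Foods Inc. → Brightpath Manufacturing Inc. (R1): 26% × 61% × 33% × 28% = 1.465464% of Redpoint Logistics SA.
Chain via Beacon Group plc → Pinebrook Trust → Larkspur Realty LP (R1): 47% × 29% × 24% × 52% = 1.701024% of Redpoint Logistics SA.
Aggregating (R3): 1.465464% + 1.701024% = 3.166488%.
3.166488% does not exceed the 5% threshold, so Mateo is not a related party to Redpoint Logistics SA.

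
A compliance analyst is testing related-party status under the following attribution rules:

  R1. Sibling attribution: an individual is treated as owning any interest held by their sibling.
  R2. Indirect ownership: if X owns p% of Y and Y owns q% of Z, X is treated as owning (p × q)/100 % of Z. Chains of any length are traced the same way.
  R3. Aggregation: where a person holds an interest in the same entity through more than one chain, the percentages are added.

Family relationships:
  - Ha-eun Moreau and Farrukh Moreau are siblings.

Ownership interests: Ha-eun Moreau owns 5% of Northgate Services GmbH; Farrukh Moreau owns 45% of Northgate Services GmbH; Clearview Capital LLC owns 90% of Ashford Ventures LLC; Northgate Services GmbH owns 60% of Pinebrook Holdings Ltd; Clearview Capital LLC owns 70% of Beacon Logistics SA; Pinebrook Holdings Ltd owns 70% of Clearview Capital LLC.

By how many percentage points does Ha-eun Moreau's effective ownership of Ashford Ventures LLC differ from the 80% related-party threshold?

61.1

By sibling attribution (R1), Ha-eun Moreau is treated as also owning Farrukh Moreau's interest in Northgate Services GmbH, giving 5% + 45% = 50%.
Chain via Northgate Services GmbH → Pinebrook Holdings Ltd → Clearview Capital LLC (R2): 50% × 60% × 70% × 90% = 18.9% of Ashford Ventures LLC.
18.9% falls short of the 80% threshold by 61.1 percentage points.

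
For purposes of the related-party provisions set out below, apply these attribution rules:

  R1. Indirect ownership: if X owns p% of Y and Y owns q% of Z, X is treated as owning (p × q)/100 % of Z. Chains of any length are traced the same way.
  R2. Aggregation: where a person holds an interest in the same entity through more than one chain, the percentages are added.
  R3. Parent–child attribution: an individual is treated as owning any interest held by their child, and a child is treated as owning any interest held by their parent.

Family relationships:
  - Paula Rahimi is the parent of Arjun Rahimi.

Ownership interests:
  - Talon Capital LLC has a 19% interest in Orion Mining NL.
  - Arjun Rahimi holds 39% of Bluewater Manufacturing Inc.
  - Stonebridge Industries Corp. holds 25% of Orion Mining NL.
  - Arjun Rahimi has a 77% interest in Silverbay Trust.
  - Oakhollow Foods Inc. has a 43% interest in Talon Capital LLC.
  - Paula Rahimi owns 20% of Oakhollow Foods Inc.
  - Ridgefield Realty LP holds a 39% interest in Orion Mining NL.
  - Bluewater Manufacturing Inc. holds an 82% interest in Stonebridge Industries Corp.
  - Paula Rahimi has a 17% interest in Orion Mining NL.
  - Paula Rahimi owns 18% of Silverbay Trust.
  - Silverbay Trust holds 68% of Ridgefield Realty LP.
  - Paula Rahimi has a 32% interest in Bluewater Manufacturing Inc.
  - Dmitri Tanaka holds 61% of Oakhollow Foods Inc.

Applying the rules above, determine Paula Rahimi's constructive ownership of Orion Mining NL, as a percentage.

By parent–child attribution (R3), Paula Rahimi is treated as also owning Arjun Rahimi's interest in Bluewater Manufacturing Inc, giving 32% + 39% = 71%.
By parent–child attribution (R3), Paula Rahimi is treated as also owning Arjun Rahimi's interest in Silverbay Trust, giving 18% + 77% = 95%.
Chain via Bluewater Manufacturing Inc. → Stonebridge Industries Corp. (R1): 71% × 82% × 25% = 14.555% of Orion Mining NL.
Chain via Silverbay Trust → Ridgefield Realty LP (R1): 95% × 68% × 39% = 25.194% of Orion Mining NL.
Chain via Oakhollow Foods Inc. → Talon Capital LLC (R1): 20% × 43% × 19% = 1.634% of Orion Mining NL.
Direct interest in Orion Mining NL: 17%.
Aggregating (R2): 14.555% + 25.194% + 1.634% + 17% = 58.383%.

58.383%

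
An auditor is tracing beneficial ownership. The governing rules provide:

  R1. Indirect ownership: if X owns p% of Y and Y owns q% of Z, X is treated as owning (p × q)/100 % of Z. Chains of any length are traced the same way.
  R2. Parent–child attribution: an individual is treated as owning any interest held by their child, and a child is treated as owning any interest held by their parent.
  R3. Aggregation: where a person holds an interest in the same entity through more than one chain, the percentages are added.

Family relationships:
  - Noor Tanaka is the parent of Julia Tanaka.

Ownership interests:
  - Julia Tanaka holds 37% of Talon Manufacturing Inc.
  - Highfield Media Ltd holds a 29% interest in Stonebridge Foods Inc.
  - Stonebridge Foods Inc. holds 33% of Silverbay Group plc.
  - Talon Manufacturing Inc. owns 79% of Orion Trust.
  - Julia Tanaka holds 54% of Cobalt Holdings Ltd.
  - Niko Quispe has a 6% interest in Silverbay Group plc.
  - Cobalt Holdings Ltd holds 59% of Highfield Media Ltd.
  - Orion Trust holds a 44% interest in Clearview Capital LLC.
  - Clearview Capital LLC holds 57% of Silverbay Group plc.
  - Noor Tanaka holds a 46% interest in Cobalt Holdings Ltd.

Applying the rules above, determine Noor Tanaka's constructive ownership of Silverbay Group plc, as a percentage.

12.977184%

By parent–child attribution (R2), Noor Tanaka is treated as also owning Julia Tanaka's interest in Cobalt Holdings Ltd, giving 46% + 54% = 100%.
By parent–child attribution (R2), Noor Tanaka is treated as owning Julia Tanaka's 37% interest in Talon Manufacturing Inc.
Chain via Cobalt Holdings Ltd → Highfield Media Ltd → Stonebridge Foods Inc. (R1): 100% × 59% × 29% × 33% = 5.6463% of Silverbay Group plc.
Chain via Talon Manufacturing Inc. → Orion Trust → Clearview Capital LLC (R1): 37% × 79% × 44% × 57% = 7.330884% of Silverbay Group plc.
Aggregating (R3): 5.6463% + 7.330884% = 12.977184%.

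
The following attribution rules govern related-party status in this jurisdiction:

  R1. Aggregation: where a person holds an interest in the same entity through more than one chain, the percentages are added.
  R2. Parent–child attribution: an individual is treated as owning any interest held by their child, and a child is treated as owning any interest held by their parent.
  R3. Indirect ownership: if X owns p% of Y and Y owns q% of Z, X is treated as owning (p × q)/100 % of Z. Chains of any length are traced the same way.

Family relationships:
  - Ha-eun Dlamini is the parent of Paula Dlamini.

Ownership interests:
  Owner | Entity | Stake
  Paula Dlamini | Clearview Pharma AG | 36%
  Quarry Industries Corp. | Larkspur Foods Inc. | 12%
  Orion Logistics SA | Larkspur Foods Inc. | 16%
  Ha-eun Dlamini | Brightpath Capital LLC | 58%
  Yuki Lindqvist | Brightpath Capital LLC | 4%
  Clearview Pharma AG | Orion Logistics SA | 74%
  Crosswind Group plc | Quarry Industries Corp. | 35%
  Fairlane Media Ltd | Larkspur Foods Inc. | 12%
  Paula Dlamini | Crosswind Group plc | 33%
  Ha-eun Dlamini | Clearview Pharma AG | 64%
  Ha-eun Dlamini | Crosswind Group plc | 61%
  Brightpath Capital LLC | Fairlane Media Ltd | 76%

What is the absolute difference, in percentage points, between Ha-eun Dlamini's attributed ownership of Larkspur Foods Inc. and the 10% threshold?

By parent–child attribution (R2), Ha-eun Dlamini is treated as also owning Paula Dlamini's interest in Crosswind Group plc, giving 61% + 33% = 94%.
By parent–child attribution (R2), Ha-eun Dlamini is treated as also owning Paula Dlamini's interest in Clearview Pharma AG, giving 64% + 36% = 100%.
Chain via Crosswind Group plc → Quarry Industries Corp. (R3): 94% × 35% × 12% = 3.948% of Larkspur Foods Inc.
Chain via Clearview Pharma AG → Orion Logistics SA (R3): 100% × 74% × 16% = 11.84% of Larkspur Foods Inc.
Chain via Brightpath Capital LLC → Fairlane Media Ltd (R3): 58% × 76% × 12% = 5.2896% of Larkspur Foods Inc.
Aggregating (R1): 3.948% + 11.84% + 5.2896% = 21.0776%.
21.0776% exceeds the 10% threshold by 11.0776 percentage points.

11.0776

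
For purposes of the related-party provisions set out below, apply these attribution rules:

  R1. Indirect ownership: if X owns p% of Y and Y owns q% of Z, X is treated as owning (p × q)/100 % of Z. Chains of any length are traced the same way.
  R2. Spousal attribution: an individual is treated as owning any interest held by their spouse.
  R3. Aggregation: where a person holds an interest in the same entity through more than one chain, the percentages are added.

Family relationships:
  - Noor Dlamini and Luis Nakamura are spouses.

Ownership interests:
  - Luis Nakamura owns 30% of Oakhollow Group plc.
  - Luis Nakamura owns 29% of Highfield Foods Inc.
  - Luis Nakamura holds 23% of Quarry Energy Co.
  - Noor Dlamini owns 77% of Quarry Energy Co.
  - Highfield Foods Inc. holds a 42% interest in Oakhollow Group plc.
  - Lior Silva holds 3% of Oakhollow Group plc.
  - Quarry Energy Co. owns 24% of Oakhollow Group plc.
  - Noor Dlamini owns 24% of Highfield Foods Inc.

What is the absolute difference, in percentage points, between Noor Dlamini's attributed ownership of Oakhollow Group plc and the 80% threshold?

3.74

By spousal attribution (R2), Noor Dlamini is treated as also owning Luis Nakamura's interest in Quarry Energy Co, giving 77% + 23% = 100%.
By spousal attribution (R2), Noor Dlamini is treated as also owning Luis Nakamura's interest in Highfield Foods Inc, giving 24% + 29% = 53%.
By spousal attribution (R2), Noor Dlamini is treated as owning Luis Nakamura's 30% interest in Oakhollow Group plc.
Chain via Quarry Energy Co. (R1): 100% × 24% = 24% of Oakhollow Group plc.
Chain via Highfield Foods Inc. (R1): 53% × 42% = 22.26% of Oakhollow Group plc.
Direct interest in Oakhollow Group plc: 30%.
Aggregating (R3): 24% + 22.26% + 30% = 76.26%.
76.26% falls short of the 80% threshold by 3.74 percentage points.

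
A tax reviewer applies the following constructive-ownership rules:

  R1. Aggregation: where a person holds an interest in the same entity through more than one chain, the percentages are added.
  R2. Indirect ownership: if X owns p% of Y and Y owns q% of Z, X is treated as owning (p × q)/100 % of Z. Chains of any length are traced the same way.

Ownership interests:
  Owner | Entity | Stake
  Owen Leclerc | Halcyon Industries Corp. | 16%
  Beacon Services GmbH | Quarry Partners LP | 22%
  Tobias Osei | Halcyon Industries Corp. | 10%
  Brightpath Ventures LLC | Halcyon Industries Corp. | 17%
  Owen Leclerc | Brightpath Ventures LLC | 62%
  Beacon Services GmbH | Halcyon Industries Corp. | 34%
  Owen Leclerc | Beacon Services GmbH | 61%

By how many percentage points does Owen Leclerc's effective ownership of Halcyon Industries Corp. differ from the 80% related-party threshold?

Chain via Beacon Services GmbH (R2): 61% × 34% = 20.74% of Halcyon Industries Corp.
Chain via Brightpath Ventures LLC (R2): 62% × 17% = 10.54% of Halcyon Industries Corp.
Direct interest in Halcyon Industries Corp: 16%.
Aggregating (R1): 20.74% + 10.54% + 16% = 47.28%.
47.28% falls short of the 80% threshold by 32.72 percentage points.

32.72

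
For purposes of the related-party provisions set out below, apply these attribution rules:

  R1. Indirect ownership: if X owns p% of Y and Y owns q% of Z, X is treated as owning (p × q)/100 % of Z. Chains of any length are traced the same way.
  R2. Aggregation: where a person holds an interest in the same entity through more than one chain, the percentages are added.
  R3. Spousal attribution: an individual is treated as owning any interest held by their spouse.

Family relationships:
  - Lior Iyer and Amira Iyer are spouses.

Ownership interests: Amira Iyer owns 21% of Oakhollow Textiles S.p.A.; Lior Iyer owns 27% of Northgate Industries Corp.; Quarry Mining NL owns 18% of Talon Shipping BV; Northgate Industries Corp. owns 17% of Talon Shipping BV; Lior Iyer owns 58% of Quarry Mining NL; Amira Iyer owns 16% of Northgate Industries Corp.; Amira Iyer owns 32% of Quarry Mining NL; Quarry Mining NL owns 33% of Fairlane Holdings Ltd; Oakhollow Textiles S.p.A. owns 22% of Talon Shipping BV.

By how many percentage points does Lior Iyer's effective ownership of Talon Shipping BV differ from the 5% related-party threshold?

23.13

By spousal attribution (R3), Lior Iyer is treated as also owning Amira Iyer's interest in Northgate Industries Corp, giving 27% + 16% = 43%.
By spousal attribution (R3), Lior Iyer is treated as also owning Amira Iyer's interest in Quarry Mining NL, giving 58% + 32% = 90%.
By spousal attribution (R3), Lior Iyer is treated as owning Amira Iyer's 21% interest in Oakhollow Textiles S.p.A.
Chain via Northgate Industries Corp. (R1): 43% × 17% = 7.31% of Talon Shipping BV.
Chain via Quarry Mining NL (R1): 90% × 18% = 16.2% of Talon Shipping BV.
Chain via Oakhollow Textiles S.p.A. (R1): 21% × 22% = 4.62% of Talon Shipping BV.
Aggregating (R2): 7.31% + 16.2% + 4.62% = 28.13%.
28.13% exceeds the 5% threshold by 23.13 percentage points.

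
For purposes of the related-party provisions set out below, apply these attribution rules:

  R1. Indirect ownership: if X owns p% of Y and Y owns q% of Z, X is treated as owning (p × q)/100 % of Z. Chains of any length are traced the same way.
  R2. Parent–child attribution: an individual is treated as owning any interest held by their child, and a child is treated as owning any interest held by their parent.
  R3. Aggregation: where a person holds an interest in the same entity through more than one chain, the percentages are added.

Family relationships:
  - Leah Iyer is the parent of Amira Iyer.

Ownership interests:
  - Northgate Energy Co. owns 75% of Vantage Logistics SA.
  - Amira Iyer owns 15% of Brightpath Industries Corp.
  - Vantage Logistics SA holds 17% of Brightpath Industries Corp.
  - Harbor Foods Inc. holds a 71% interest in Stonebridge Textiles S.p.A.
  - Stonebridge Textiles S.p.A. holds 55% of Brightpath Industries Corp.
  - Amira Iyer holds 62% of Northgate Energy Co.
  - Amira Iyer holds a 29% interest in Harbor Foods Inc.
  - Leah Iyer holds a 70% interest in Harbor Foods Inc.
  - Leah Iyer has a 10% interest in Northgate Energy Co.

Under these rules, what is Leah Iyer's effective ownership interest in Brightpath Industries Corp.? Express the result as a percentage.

62.8395%

By parent–child attribution (R2), Leah Iyer is treated as also owning Amira Iyer's interest in Harbor Foods Inc, giving 70% + 29% = 99%.
By parent–child attribution (R2), Leah Iyer is treated as also owning Amira Iyer's interest in Northgate Energy Co, giving 10% + 62% = 72%.
By parent–child attribution (R2), Leah Iyer is treated as owning Amira Iyer's 15% interest in Brightpath Industries Corp.
Chain via Harbor Foods Inc. → Stonebridge Textiles S.p.A. (R1): 99% × 71% × 55% = 38.6595% of Brightpath Industries Corp.
Chain via Northgate Energy Co. → Vantage Logistics SA (R1): 72% × 75% × 17% = 9.18% of Brightpath Industries Corp.
Direct interest in Brightpath Industries Corp: 15%.
Aggregating (R3): 38.6595% + 9.18% + 15% = 62.8395%.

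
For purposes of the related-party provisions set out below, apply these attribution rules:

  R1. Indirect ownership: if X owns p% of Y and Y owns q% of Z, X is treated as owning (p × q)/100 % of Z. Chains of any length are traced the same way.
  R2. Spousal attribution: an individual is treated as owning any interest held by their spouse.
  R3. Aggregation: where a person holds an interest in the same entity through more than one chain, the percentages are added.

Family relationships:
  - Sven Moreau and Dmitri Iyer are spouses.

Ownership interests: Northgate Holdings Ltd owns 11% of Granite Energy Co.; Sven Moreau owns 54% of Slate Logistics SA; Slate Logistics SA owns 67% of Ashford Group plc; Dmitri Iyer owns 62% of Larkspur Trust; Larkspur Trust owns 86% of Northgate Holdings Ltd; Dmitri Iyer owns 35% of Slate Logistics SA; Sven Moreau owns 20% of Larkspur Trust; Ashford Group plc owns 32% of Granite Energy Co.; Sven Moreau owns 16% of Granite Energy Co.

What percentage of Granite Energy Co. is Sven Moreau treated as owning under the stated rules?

By spousal attribution (R2), Sven Moreau is treated as also owning Dmitri Iyer's interest in Larkspur Trust, giving 20% + 62% = 82%.
By spousal attribution (R2), Sven Moreau is treated as also owning Dmitri Iyer's interest in Slate Logistics SA, giving 54% + 35% = 89%.
Chain via Larkspur Trust → Northgate Holdings Ltd (R1): 82% × 86% × 11% = 7.7572% of Granite Energy Co.
Chain via Slate Logistics SA → Ashford Group plc (R1): 89% × 67% × 32% = 19.0816% of Granite Energy Co.
Direct interest in Granite Energy Co: 16%.
Aggregating (R3): 7.7572% + 19.0816% + 16% = 42.8388%.

42.8388%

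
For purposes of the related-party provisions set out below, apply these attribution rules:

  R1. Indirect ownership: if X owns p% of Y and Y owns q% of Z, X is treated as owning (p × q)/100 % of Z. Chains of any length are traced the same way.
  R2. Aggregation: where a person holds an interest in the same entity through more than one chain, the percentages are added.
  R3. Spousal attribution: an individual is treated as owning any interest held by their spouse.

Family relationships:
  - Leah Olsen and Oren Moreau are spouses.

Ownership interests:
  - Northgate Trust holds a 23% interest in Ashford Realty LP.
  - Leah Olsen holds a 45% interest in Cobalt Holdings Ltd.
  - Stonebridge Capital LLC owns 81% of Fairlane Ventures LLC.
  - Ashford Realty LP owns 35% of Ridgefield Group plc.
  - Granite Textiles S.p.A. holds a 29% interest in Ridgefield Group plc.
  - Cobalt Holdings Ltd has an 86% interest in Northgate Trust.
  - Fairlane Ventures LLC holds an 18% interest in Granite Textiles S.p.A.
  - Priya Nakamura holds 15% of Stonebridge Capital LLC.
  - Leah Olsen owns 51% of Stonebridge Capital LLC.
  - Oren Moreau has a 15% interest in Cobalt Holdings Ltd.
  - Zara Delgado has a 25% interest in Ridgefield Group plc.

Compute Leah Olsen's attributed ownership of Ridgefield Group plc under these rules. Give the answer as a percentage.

6.310182%

By spousal attribution (R3), Leah Olsen is treated as also owning Oren Moreau's interest in Cobalt Holdings Ltd, giving 45% + 15% = 60%.
Chain via Stonebridge Capital LLC → Fairlane Ventures LLC → Granite Textiles S.p.A. (R1): 51% × 81% × 18% × 29% = 2.156382% of Ridgefield Group plc.
Chain via Cobalt Holdings Ltd → Northgate Trust → Ashford Realty LP (R1): 60% × 86% × 23% × 35% = 4.1538% of Ridgefield Group plc.
Aggregating (R2): 2.156382% + 4.1538% = 6.310182%.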